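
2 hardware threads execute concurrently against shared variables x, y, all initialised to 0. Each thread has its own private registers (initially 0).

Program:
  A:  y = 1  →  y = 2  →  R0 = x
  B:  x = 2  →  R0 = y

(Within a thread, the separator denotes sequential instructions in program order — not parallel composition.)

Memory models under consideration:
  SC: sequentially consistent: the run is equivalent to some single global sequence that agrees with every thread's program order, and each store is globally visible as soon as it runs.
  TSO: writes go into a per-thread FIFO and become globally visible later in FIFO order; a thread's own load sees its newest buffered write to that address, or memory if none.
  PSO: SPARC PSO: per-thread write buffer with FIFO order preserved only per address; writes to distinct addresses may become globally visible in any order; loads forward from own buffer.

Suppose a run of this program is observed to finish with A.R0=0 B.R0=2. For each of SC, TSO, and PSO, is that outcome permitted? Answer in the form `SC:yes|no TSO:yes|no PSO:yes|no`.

outcome vector order: (A.R0,B.R0)
[SC] allowed = {02, 20, 21, 22}
[TSO] allowed = {00, 01, 02, 20, 21, 22}
[PSO] allowed = {00, 01, 02, 20, 21, 22}
target 02 ∈ {SC,TSO,PSO}

SC:yes TSO:yes PSO:yes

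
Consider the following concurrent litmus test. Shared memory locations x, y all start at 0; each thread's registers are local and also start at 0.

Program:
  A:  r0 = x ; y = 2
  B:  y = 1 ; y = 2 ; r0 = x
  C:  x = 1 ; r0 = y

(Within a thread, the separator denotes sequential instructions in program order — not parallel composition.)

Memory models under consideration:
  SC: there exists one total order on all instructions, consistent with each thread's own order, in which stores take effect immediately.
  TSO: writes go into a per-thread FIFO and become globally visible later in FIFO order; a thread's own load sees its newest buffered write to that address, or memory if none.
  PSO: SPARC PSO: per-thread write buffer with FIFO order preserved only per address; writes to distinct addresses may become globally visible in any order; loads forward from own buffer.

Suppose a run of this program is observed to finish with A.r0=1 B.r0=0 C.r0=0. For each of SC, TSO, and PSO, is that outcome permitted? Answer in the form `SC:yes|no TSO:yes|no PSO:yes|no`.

outcome vector order: (A.r0,B.r0,C.r0)
SC (8): <0 0 2>, <0 1 0>, <0 1 1>, <0 1 2>, <1 0 2>, <1 1 0>, <1 1 1>, <1 1 2>
TSO (12): <0 0 0>, <0 0 1>, <0 0 2>, <0 1 0>, <0 1 1>, <0 1 2>, <1 0 0>, <1 0 1>, <1 0 2>, <1 1 0>, <1 1 1>, <1 1 2>
PSO (12): <0 0 0>, <0 0 1>, <0 0 2>, <0 1 0>, <0 1 1>, <0 1 2>, <1 0 0>, <1 0 1>, <1 0 2>, <1 1 0>, <1 1 1>, <1 1 2>
target <1 0 0> ∈ {TSO,PSO}

SC:no TSO:yes PSO:yes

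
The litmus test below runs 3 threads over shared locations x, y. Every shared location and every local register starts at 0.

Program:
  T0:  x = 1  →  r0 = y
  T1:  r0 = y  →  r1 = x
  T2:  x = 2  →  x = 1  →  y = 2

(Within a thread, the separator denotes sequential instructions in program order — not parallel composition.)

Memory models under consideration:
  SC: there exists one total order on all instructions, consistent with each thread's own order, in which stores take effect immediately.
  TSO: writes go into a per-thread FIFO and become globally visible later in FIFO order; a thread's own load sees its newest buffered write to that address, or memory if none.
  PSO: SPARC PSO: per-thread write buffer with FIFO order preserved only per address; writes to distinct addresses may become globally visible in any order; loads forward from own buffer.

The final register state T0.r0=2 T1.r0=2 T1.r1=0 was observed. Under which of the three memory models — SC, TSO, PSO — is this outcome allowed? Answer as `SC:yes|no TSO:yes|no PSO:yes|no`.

outcome vector order: (T0.r0,T1.r0,T1.r1)
under SC → 000 001 002 021 200 201 202 221
under TSO → 000 001 002 021 200 201 202 221
under PSO → 000 001 002 020 021 022 200 201 202 220 221 222
target 220 ∈ {PSO}

SC:no TSO:no PSO:yes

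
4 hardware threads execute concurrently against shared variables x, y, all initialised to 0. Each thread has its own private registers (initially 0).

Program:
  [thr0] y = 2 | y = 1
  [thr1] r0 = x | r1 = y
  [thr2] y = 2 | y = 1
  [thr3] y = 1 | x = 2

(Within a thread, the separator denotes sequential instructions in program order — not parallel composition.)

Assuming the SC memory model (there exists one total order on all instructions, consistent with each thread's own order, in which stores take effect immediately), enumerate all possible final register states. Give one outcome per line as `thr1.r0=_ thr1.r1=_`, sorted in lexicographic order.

outcome vector order: (thr1.r0,thr1.r1)
|SC outcomes| = 5

thr1.r0=0 thr1.r1=0
thr1.r0=0 thr1.r1=1
thr1.r0=0 thr1.r1=2
thr1.r0=2 thr1.r1=1
thr1.r0=2 thr1.r1=2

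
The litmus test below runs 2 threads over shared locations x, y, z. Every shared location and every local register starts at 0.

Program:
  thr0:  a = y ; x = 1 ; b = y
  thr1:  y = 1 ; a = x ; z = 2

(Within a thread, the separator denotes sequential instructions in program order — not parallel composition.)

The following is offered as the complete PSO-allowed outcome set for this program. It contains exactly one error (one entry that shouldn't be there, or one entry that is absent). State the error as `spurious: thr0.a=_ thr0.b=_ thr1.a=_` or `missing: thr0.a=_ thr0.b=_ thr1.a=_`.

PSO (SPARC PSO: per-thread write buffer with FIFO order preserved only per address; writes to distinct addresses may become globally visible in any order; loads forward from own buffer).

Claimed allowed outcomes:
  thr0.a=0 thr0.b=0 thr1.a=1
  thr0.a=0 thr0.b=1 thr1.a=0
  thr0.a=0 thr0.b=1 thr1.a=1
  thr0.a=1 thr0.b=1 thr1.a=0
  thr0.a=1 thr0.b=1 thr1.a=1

outcome vector order: (thr0.a,thr0.b,thr1.a)
PSO (6): 0/0/0; 0/0/1; 0/1/0; 0/1/1; 1/1/0; 1/1/1
PSO∖claimed = {0/0/0}

missing: thr0.a=0 thr0.b=0 thr1.a=0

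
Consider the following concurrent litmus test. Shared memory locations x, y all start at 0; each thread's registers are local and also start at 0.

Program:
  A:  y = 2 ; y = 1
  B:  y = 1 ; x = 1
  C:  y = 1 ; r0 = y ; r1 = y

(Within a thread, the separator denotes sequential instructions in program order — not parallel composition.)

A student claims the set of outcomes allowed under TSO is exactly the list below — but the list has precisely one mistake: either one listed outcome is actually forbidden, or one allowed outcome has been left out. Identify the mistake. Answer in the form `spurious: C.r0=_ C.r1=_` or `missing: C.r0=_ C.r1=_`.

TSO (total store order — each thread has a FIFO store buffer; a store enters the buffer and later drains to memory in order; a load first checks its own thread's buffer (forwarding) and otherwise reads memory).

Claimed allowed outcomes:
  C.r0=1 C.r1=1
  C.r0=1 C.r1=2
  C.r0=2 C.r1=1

missing: C.r0=2 C.r1=2

outcome vector order: (C.r0,C.r1)
[TSO] allowed = {(1,1), (1,2), (2,1), (2,2)}
TSO∖claimed = {(2,2)}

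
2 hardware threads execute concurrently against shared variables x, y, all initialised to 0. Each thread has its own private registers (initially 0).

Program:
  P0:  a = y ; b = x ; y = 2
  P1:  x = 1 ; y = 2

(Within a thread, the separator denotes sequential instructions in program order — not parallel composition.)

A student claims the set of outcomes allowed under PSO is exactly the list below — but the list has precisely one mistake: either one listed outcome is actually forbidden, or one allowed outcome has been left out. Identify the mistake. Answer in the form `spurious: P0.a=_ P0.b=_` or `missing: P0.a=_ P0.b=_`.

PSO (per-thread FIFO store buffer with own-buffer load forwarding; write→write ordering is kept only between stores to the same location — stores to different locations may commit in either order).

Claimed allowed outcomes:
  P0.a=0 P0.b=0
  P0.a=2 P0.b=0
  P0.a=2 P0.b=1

outcome vector order: (P0.a,P0.b)
[PSO] allowed = {<0 0> <0 1> <2 0> <2 1>}
PSO∖claimed = {<0 1>}

missing: P0.a=0 P0.b=1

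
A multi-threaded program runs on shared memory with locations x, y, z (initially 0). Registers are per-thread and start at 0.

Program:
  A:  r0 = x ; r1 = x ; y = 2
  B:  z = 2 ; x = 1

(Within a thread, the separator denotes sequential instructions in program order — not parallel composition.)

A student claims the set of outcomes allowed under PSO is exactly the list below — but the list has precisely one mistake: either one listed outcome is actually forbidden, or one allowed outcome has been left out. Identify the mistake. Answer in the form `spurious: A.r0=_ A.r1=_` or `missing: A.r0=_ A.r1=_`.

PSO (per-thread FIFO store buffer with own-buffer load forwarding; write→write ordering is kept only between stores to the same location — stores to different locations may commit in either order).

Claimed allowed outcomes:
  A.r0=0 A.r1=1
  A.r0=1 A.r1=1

missing: A.r0=0 A.r1=0

outcome vector order: (A.r0,A.r1)
PSO (3): (0,0); (0,1); (1,1)
PSO∖claimed = {(0,0)}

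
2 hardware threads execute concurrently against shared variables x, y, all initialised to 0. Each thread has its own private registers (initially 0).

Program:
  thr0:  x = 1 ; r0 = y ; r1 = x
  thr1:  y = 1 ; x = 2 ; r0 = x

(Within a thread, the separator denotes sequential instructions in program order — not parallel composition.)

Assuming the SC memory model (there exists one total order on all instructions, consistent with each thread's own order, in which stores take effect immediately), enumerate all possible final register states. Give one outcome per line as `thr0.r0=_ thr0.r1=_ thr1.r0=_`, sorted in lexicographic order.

thr0.r0=0 thr0.r1=1 thr1.r0=2
thr0.r0=0 thr0.r1=2 thr1.r0=2
thr0.r0=1 thr0.r1=1 thr1.r0=1
thr0.r0=1 thr0.r1=1 thr1.r0=2
thr0.r0=1 thr0.r1=2 thr1.r0=2

outcome vector order: (thr0.r0,thr0.r1,thr1.r0)
|SC outcomes| = 5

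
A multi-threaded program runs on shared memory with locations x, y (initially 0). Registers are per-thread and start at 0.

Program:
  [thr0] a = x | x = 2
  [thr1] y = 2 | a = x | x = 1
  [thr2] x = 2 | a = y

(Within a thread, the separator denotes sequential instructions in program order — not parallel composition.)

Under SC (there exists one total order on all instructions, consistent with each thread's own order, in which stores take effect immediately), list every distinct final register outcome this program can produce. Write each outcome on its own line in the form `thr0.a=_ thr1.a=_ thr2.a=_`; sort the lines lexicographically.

thr0.a=0 thr1.a=0 thr2.a=2
thr0.a=0 thr1.a=2 thr2.a=0
thr0.a=0 thr1.a=2 thr2.a=2
thr0.a=1 thr1.a=0 thr2.a=2
thr0.a=1 thr1.a=2 thr2.a=0
thr0.a=1 thr1.a=2 thr2.a=2
thr0.a=2 thr1.a=0 thr2.a=2
thr0.a=2 thr1.a=2 thr2.a=0
thr0.a=2 thr1.a=2 thr2.a=2

outcome vector order: (thr0.a,thr1.a,thr2.a)
|SC outcomes| = 9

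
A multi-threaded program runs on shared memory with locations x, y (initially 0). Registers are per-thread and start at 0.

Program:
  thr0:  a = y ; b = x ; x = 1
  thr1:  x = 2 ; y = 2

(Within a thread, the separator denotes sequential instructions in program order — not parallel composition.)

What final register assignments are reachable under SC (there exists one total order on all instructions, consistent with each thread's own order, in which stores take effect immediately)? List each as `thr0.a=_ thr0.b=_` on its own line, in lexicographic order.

thr0.a=0 thr0.b=0
thr0.a=0 thr0.b=2
thr0.a=2 thr0.b=2

outcome vector order: (thr0.a,thr0.b)
|SC outcomes| = 3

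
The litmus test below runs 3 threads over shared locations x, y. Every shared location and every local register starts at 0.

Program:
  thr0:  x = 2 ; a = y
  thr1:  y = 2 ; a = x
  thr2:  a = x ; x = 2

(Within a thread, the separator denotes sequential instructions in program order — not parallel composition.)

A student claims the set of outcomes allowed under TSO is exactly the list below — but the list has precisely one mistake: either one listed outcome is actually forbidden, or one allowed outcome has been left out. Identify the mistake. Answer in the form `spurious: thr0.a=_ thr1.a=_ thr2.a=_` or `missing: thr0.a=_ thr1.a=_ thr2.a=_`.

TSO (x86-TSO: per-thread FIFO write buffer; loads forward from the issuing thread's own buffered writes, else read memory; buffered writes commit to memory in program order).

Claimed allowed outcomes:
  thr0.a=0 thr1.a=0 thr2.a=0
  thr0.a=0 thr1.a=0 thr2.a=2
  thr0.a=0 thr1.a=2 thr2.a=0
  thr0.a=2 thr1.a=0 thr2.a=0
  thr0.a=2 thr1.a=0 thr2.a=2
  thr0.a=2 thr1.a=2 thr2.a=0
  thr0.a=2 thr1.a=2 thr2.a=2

outcome vector order: (thr0.a,thr1.a,thr2.a)
TSO: 8 outcomes — {0/0/0; 0/0/2; 0/2/0; 0/2/2; 2/0/0; 2/0/2; 2/2/0; 2/2/2}
TSO∖claimed = {0/2/2}

missing: thr0.a=0 thr1.a=2 thr2.a=2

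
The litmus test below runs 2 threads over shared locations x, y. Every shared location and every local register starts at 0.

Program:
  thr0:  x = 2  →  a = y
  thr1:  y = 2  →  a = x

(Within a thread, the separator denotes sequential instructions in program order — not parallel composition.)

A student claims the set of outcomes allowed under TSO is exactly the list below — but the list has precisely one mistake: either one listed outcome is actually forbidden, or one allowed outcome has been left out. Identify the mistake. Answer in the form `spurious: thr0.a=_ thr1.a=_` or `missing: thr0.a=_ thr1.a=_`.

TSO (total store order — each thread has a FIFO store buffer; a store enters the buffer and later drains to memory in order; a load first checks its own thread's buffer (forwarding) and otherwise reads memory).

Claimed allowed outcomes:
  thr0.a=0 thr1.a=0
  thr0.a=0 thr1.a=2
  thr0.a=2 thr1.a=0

missing: thr0.a=2 thr1.a=2

outcome vector order: (thr0.a,thr1.a)
TSO (4): <0 0>, <0 2>, <2 0>, <2 2>
TSO∖claimed = {<2 2>}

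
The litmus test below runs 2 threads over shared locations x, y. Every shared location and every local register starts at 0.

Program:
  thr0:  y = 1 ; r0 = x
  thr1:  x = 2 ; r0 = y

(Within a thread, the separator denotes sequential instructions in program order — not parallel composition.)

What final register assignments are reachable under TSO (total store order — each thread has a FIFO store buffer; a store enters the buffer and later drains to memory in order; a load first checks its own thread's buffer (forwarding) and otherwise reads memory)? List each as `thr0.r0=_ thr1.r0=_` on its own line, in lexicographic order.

thr0.r0=0 thr1.r0=0
thr0.r0=0 thr1.r0=1
thr0.r0=2 thr1.r0=0
thr0.r0=2 thr1.r0=1

outcome vector order: (thr0.r0,thr1.r0)
|TSO outcomes| = 4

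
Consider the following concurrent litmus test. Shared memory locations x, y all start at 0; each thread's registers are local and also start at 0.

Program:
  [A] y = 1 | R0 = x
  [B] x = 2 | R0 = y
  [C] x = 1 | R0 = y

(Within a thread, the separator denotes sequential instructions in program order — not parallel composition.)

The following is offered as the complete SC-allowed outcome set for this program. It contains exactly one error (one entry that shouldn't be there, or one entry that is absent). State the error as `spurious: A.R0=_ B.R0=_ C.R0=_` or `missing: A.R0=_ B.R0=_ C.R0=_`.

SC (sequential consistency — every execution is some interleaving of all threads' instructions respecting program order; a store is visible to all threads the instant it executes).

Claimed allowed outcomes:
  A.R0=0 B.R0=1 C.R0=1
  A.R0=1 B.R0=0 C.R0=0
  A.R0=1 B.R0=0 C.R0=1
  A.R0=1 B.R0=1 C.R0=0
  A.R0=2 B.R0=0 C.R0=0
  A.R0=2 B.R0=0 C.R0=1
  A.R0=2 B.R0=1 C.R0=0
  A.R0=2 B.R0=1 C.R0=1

missing: A.R0=1 B.R0=1 C.R0=1

outcome vector order: (A.R0,B.R0,C.R0)
SC (9): (0,1,1) (1,0,0) (1,0,1) (1,1,0) (1,1,1) (2,0,0) (2,0,1) (2,1,0) (2,1,1)
SC∖claimed = {(1,1,1)}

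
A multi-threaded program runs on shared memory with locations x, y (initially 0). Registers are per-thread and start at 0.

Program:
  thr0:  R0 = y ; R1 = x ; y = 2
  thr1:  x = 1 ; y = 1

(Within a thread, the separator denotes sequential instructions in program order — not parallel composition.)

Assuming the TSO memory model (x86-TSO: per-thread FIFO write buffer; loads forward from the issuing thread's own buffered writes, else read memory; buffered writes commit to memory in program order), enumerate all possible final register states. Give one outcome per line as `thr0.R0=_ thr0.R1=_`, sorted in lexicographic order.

thr0.R0=0 thr0.R1=0
thr0.R0=0 thr0.R1=1
thr0.R0=1 thr0.R1=1

outcome vector order: (thr0.R0,thr0.R1)
|TSO outcomes| = 3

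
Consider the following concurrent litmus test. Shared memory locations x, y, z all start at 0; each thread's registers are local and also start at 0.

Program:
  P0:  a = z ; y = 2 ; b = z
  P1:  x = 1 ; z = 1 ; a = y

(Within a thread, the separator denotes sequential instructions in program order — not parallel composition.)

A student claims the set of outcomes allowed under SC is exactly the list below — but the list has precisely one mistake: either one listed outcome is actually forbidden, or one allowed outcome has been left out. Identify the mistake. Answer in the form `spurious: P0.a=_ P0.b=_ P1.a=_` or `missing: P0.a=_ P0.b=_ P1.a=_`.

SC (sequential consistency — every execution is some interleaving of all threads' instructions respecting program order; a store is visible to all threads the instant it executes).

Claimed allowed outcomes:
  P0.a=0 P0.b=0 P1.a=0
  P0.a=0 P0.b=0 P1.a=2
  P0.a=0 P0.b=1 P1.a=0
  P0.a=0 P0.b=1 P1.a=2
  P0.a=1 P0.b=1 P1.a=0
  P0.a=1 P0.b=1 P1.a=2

spurious: P0.a=0 P0.b=0 P1.a=0

outcome vector order: (P0.a,P0.b,P1.a)
SC (5): 002 010 012 110 112
claimed∖SC = {000}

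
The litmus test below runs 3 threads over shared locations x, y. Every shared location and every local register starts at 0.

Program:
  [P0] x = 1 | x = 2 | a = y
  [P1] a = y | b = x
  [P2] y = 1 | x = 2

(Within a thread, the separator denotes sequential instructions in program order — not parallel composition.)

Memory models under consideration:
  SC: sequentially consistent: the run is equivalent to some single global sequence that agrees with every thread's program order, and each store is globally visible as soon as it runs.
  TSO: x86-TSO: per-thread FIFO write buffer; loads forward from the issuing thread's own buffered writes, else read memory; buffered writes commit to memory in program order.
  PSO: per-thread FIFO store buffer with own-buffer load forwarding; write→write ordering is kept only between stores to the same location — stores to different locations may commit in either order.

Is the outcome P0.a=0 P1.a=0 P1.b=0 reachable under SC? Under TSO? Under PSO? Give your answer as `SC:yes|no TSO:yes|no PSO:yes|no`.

SC:yes TSO:yes PSO:yes

outcome vector order: (P0.a,P1.a,P1.b)
SC (10): 000 001 002 012 100 101 102 110 111 112
TSO (12): 000 001 002 010 011 012 100 101 102 110 111 112
PSO (12): 000 001 002 010 011 012 100 101 102 110 111 112
target 000 ∈ {SC,TSO,PSO}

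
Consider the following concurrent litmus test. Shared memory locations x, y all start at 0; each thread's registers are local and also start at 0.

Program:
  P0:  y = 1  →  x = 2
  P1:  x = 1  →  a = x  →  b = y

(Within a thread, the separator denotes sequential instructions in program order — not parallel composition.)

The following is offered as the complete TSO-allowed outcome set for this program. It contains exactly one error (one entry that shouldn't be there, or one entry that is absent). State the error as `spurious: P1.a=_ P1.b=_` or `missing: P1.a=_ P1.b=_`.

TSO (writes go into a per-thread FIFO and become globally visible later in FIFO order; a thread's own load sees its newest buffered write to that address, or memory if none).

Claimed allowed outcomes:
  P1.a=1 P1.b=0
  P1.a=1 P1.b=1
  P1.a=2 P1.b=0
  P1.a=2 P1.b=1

spurious: P1.a=2 P1.b=0

outcome vector order: (P1.a,P1.b)
TSO: 3 outcomes — {1/0 1/1 2/1}
claimed∖TSO = {2/0}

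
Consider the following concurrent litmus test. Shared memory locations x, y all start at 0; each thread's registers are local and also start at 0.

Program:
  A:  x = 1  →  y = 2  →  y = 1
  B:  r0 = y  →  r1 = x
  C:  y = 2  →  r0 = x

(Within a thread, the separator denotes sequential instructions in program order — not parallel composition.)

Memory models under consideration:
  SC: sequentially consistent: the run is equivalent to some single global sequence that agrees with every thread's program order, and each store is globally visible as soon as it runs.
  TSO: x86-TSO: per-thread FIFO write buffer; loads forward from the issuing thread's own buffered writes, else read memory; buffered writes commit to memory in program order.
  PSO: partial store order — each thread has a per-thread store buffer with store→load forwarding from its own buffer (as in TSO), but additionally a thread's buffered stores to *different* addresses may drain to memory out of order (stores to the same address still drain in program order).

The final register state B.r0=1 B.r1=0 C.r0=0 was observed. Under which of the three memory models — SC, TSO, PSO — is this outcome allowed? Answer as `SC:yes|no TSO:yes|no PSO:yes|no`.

SC:no TSO:no PSO:yes

outcome vector order: (B.r0,B.r1,C.r0)
under SC → 000 001 010 011 110 111 200 201 210 211
under TSO → 000 001 010 011 110 111 200 201 210 211
under PSO → 000 001 010 011 100 101 110 111 200 201 210 211
target 100 ∈ {PSO}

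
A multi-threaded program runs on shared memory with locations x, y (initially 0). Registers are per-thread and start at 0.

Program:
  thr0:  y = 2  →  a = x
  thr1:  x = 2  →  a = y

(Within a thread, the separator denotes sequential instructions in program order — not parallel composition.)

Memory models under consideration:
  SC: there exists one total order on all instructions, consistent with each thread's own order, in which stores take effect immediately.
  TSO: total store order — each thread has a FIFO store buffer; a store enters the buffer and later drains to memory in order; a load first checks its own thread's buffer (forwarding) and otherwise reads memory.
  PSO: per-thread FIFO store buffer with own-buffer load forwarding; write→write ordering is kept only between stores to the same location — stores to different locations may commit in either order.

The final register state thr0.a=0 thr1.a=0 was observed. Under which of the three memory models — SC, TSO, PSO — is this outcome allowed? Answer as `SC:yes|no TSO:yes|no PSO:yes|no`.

outcome vector order: (thr0.a,thr1.a)
SC: 3 outcomes — {<0 2>; <2 0>; <2 2>}
TSO: 4 outcomes — {<0 0>; <0 2>; <2 0>; <2 2>}
PSO: 4 outcomes — {<0 0>; <0 2>; <2 0>; <2 2>}
target <0 0> ∈ {TSO,PSO}

SC:no TSO:yes PSO:yes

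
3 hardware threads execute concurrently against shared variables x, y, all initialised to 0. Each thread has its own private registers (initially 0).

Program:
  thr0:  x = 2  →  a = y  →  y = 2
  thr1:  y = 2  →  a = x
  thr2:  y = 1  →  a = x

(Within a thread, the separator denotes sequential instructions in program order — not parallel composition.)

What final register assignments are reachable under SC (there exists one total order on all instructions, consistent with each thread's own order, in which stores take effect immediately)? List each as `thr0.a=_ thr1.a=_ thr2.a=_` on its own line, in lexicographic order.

thr0.a=0 thr1.a=2 thr2.a=2
thr0.a=1 thr1.a=0 thr2.a=0
thr0.a=1 thr1.a=0 thr2.a=2
thr0.a=1 thr1.a=2 thr2.a=0
thr0.a=1 thr1.a=2 thr2.a=2
thr0.a=2 thr1.a=0 thr2.a=0
thr0.a=2 thr1.a=0 thr2.a=2
thr0.a=2 thr1.a=2 thr2.a=0
thr0.a=2 thr1.a=2 thr2.a=2

outcome vector order: (thr0.a,thr1.a,thr2.a)
|SC outcomes| = 9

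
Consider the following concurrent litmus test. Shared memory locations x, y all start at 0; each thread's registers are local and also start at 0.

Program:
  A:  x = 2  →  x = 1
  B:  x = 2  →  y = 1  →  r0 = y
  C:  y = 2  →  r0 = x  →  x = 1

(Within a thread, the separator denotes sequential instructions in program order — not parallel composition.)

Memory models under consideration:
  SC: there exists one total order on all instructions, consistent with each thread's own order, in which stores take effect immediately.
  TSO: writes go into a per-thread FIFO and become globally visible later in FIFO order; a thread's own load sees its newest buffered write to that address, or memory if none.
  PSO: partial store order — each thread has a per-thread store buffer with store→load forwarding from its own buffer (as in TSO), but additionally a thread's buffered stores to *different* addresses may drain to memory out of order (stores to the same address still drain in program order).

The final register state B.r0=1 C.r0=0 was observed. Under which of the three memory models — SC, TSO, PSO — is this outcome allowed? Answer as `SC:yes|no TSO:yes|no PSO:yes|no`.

outcome vector order: (B.r0,C.r0)
[SC] allowed = {1/0, 1/1, 1/2, 2/1, 2/2}
[TSO] allowed = {1/0, 1/1, 1/2, 2/0, 2/1, 2/2}
[PSO] allowed = {1/0, 1/1, 1/2, 2/0, 2/1, 2/2}
target 1/0 ∈ {SC,TSO,PSO}

SC:yes TSO:yes PSO:yes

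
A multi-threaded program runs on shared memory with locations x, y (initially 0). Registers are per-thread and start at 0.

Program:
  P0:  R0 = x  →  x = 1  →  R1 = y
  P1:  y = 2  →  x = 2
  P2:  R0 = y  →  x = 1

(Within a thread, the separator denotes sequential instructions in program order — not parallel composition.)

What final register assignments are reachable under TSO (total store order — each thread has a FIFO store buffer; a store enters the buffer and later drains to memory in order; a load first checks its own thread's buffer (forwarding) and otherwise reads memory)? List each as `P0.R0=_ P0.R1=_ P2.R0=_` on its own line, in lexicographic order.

P0.R0=0 P0.R1=0 P2.R0=0
P0.R0=0 P0.R1=0 P2.R0=2
P0.R0=0 P0.R1=2 P2.R0=0
P0.R0=0 P0.R1=2 P2.R0=2
P0.R0=1 P0.R1=0 P2.R0=0
P0.R0=1 P0.R1=2 P2.R0=0
P0.R0=1 P0.R1=2 P2.R0=2
P0.R0=2 P0.R1=2 P2.R0=0
P0.R0=2 P0.R1=2 P2.R0=2

outcome vector order: (P0.R0,P0.R1,P2.R0)
|TSO outcomes| = 9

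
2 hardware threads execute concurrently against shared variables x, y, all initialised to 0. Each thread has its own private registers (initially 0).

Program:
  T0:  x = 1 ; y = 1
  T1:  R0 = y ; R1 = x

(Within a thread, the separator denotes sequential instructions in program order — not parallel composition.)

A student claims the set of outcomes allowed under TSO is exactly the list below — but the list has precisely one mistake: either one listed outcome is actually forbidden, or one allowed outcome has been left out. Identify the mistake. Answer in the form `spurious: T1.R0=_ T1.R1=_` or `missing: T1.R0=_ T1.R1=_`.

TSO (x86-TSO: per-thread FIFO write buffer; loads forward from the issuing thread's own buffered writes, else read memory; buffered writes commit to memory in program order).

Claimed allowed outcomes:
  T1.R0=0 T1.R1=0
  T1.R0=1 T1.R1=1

missing: T1.R0=0 T1.R1=1

outcome vector order: (T1.R0,T1.R1)
TSO (3): <0 0> <0 1> <1 1>
TSO∖claimed = {<0 1>}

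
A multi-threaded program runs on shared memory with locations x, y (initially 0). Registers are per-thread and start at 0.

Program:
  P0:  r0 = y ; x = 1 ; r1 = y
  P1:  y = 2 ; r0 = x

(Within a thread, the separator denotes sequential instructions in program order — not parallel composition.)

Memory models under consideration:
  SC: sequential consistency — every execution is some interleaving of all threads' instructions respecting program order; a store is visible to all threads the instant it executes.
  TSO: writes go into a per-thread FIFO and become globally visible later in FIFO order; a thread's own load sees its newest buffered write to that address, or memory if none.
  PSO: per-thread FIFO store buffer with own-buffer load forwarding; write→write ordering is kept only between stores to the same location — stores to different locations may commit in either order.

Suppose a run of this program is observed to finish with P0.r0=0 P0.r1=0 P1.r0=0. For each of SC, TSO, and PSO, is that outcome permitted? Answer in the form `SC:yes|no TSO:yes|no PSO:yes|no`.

SC:no TSO:yes PSO:yes

outcome vector order: (P0.r0,P0.r1,P1.r0)
[SC] allowed = {(0,0,1) (0,2,0) (0,2,1) (2,2,0) (2,2,1)}
[TSO] allowed = {(0,0,0) (0,0,1) (0,2,0) (0,2,1) (2,2,0) (2,2,1)}
[PSO] allowed = {(0,0,0) (0,0,1) (0,2,0) (0,2,1) (2,2,0) (2,2,1)}
target (0,0,0) ∈ {TSO,PSO}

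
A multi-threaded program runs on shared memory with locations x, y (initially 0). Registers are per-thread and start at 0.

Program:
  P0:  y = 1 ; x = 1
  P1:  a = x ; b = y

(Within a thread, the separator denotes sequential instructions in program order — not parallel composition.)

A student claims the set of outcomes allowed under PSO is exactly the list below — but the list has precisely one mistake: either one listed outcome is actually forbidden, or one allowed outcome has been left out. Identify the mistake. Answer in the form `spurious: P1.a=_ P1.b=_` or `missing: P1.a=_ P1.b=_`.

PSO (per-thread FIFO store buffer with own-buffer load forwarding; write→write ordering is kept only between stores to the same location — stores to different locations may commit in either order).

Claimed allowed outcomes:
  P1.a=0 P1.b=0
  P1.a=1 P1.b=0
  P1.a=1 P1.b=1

missing: P1.a=0 P1.b=1

outcome vector order: (P1.a,P1.b)
PSO: 4 outcomes — {0/0; 0/1; 1/0; 1/1}
PSO∖claimed = {0/1}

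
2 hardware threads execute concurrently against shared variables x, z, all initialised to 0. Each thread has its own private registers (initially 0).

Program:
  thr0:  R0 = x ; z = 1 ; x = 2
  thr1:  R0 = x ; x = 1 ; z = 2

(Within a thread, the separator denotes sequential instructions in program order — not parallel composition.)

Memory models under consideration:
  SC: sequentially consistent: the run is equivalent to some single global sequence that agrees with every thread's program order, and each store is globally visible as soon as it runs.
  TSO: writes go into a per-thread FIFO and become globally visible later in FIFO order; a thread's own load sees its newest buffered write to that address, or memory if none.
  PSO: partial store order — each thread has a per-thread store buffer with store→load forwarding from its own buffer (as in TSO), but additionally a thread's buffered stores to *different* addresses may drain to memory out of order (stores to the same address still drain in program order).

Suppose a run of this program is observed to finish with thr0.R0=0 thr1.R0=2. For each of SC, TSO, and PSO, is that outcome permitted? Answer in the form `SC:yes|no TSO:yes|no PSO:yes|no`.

SC:yes TSO:yes PSO:yes

outcome vector order: (thr0.R0,thr1.R0)
under SC → 00 02 10
under TSO → 00 02 10
under PSO → 00 02 10
target 02 ∈ {SC,TSO,PSO}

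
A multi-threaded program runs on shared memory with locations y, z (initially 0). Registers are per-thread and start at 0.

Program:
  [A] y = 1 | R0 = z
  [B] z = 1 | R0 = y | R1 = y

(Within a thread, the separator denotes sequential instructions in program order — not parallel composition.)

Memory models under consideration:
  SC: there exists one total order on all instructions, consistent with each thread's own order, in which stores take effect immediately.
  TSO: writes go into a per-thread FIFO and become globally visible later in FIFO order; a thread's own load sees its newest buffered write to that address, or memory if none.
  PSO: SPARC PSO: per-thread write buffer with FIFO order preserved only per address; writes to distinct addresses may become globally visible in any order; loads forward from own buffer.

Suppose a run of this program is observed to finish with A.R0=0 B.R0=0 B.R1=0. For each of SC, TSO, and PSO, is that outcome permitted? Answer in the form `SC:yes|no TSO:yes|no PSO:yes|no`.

outcome vector order: (A.R0,B.R0,B.R1)
SC: 4 outcomes — {0/1/1 1/0/0 1/0/1 1/1/1}
TSO: 6 outcomes — {0/0/0 0/0/1 0/1/1 1/0/0 1/0/1 1/1/1}
PSO: 6 outcomes — {0/0/0 0/0/1 0/1/1 1/0/0 1/0/1 1/1/1}
target 0/0/0 ∈ {TSO,PSO}

SC:no TSO:yes PSO:yes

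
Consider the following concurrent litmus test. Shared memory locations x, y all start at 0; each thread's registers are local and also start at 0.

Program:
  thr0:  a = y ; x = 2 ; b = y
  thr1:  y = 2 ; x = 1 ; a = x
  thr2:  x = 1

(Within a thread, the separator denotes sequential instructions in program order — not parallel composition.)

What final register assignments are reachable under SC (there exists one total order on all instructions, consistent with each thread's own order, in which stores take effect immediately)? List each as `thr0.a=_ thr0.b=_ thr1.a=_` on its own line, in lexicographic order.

thr0.a=0 thr0.b=0 thr1.a=1
thr0.a=0 thr0.b=2 thr1.a=1
thr0.a=0 thr0.b=2 thr1.a=2
thr0.a=2 thr0.b=2 thr1.a=1
thr0.a=2 thr0.b=2 thr1.a=2

outcome vector order: (thr0.a,thr0.b,thr1.a)
|SC outcomes| = 5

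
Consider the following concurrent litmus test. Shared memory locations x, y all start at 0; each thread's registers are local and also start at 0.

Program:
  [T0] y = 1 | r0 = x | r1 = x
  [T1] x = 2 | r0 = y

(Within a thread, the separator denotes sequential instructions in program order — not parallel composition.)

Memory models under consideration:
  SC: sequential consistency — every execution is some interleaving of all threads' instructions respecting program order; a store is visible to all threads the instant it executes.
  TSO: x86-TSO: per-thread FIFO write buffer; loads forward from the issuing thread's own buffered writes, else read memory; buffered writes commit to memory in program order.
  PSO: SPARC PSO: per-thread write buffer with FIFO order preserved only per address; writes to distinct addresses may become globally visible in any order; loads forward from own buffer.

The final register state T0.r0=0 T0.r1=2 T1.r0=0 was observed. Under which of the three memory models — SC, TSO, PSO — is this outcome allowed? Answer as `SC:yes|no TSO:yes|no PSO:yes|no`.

SC:no TSO:yes PSO:yes

outcome vector order: (T0.r0,T0.r1,T1.r0)
[SC] allowed = {(0,0,1), (0,2,1), (2,2,0), (2,2,1)}
[TSO] allowed = {(0,0,0), (0,0,1), (0,2,0), (0,2,1), (2,2,0), (2,2,1)}
[PSO] allowed = {(0,0,0), (0,0,1), (0,2,0), (0,2,1), (2,2,0), (2,2,1)}
target (0,2,0) ∈ {TSO,PSO}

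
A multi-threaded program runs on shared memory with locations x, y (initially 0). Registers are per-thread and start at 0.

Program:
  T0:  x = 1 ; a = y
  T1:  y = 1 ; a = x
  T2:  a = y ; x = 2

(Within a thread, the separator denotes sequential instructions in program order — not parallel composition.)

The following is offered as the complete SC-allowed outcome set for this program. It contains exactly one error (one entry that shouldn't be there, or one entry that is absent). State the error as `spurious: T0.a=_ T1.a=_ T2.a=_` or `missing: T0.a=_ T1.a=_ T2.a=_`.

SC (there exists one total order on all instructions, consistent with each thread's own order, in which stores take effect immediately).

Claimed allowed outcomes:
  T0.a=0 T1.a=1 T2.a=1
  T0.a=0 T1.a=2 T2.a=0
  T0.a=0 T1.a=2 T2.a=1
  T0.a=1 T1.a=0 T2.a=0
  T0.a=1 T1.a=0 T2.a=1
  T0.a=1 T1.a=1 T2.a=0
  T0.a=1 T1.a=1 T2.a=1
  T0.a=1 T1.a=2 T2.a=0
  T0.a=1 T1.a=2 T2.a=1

outcome vector order: (T0.a,T1.a,T2.a)
[SC] allowed = {(0,1,0) (0,1,1) (0,2,0) (0,2,1) (1,0,0) (1,0,1) (1,1,0) (1,1,1) (1,2,0) (1,2,1)}
SC∖claimed = {(0,1,0)}

missing: T0.a=0 T1.a=1 T2.a=0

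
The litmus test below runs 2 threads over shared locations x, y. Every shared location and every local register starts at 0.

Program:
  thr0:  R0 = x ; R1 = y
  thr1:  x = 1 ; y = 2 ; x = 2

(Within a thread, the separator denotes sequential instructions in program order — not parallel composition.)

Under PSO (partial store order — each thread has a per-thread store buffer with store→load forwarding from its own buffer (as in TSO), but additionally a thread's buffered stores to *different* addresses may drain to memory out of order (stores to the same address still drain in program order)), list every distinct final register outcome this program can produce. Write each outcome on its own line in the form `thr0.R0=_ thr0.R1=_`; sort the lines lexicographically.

thr0.R0=0 thr0.R1=0
thr0.R0=0 thr0.R1=2
thr0.R0=1 thr0.R1=0
thr0.R0=1 thr0.R1=2
thr0.R0=2 thr0.R1=0
thr0.R0=2 thr0.R1=2

outcome vector order: (thr0.R0,thr0.R1)
|PSO outcomes| = 6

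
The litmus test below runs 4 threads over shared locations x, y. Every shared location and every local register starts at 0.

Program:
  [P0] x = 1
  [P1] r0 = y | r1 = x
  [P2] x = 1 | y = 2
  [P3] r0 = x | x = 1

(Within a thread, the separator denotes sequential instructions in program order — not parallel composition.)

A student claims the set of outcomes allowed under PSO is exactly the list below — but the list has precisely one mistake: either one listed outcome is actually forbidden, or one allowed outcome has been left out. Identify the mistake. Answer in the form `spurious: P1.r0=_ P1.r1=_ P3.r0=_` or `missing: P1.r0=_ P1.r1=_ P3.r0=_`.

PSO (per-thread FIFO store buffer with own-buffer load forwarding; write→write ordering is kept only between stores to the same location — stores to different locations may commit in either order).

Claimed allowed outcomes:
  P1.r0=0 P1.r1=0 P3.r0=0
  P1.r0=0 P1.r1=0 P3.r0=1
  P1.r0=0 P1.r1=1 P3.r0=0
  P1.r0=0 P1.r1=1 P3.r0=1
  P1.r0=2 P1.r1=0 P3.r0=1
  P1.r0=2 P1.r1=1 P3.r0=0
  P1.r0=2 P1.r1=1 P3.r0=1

missing: P1.r0=2 P1.r1=0 P3.r0=0

outcome vector order: (P1.r0,P1.r1,P3.r0)
[PSO] allowed = {0/0/0, 0/0/1, 0/1/0, 0/1/1, 2/0/0, 2/0/1, 2/1/0, 2/1/1}
PSO∖claimed = {2/0/0}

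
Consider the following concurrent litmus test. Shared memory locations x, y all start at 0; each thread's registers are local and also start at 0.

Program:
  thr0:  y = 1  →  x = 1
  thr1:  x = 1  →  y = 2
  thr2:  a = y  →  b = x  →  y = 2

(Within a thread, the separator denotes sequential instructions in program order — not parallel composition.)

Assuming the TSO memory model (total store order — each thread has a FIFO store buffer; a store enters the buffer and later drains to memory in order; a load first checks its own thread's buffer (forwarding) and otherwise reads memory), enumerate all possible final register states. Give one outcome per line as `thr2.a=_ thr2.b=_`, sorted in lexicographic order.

outcome vector order: (thr2.a,thr2.b)
|TSO outcomes| = 5

thr2.a=0 thr2.b=0
thr2.a=0 thr2.b=1
thr2.a=1 thr2.b=0
thr2.a=1 thr2.b=1
thr2.a=2 thr2.b=1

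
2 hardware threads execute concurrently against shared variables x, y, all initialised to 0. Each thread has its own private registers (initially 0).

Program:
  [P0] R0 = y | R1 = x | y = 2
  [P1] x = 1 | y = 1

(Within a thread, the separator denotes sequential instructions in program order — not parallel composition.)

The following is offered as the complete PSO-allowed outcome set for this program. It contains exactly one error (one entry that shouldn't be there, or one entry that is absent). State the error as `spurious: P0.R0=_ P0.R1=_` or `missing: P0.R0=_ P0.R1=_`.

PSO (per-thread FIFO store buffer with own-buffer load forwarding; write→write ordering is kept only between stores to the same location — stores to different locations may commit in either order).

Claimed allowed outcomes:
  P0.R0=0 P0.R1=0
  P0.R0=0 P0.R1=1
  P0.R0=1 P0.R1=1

outcome vector order: (P0.R0,P0.R1)
PSO: 4 outcomes — {<0 0>; <0 1>; <1 0>; <1 1>}
PSO∖claimed = {<1 0>}

missing: P0.R0=1 P0.R1=0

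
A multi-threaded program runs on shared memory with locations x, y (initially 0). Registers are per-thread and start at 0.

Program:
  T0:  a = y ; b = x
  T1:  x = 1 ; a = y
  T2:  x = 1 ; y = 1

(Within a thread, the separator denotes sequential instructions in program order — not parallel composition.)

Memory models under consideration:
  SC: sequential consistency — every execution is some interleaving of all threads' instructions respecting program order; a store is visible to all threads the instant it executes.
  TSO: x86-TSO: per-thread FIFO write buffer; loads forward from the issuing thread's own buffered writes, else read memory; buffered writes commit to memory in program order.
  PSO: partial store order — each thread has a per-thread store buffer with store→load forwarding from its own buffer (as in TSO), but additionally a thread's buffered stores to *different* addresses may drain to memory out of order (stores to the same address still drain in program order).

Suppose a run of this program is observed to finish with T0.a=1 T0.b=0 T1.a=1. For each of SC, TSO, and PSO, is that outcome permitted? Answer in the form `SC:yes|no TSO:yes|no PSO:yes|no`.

SC:no TSO:no PSO:yes

outcome vector order: (T0.a,T0.b,T1.a)
under SC → 0/0/0 0/0/1 0/1/0 0/1/1 1/1/0 1/1/1
under TSO → 0/0/0 0/0/1 0/1/0 0/1/1 1/1/0 1/1/1
under PSO → 0/0/0 0/0/1 0/1/0 0/1/1 1/0/0 1/0/1 1/1/0 1/1/1
target 1/0/1 ∈ {PSO}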